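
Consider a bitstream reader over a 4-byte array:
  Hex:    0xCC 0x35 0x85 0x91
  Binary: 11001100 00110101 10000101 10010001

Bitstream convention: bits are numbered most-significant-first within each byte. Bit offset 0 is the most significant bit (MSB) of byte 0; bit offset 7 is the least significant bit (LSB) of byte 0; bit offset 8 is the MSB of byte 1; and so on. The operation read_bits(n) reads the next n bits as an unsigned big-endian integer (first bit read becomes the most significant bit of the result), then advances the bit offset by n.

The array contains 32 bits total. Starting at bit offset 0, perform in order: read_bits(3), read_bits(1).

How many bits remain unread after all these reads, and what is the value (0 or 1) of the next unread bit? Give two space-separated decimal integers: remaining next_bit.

Read 1: bits[0:3] width=3 -> value=6 (bin 110); offset now 3 = byte 0 bit 3; 29 bits remain
Read 2: bits[3:4] width=1 -> value=0 (bin 0); offset now 4 = byte 0 bit 4; 28 bits remain

Answer: 28 1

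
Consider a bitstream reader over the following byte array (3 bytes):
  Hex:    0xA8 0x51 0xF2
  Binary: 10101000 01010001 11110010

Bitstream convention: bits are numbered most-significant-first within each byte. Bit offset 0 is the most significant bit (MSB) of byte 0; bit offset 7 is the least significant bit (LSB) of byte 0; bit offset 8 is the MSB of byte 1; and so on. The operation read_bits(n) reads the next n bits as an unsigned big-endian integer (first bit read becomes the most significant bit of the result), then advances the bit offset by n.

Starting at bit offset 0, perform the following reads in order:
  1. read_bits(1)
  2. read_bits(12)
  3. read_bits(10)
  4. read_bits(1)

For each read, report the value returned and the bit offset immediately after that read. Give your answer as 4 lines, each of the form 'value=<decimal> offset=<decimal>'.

Read 1: bits[0:1] width=1 -> value=1 (bin 1); offset now 1 = byte 0 bit 1; 23 bits remain
Read 2: bits[1:13] width=12 -> value=1290 (bin 010100001010); offset now 13 = byte 1 bit 5; 11 bits remain
Read 3: bits[13:23] width=10 -> value=249 (bin 0011111001); offset now 23 = byte 2 bit 7; 1 bits remain
Read 4: bits[23:24] width=1 -> value=0 (bin 0); offset now 24 = byte 3 bit 0; 0 bits remain

Answer: value=1 offset=1
value=1290 offset=13
value=249 offset=23
value=0 offset=24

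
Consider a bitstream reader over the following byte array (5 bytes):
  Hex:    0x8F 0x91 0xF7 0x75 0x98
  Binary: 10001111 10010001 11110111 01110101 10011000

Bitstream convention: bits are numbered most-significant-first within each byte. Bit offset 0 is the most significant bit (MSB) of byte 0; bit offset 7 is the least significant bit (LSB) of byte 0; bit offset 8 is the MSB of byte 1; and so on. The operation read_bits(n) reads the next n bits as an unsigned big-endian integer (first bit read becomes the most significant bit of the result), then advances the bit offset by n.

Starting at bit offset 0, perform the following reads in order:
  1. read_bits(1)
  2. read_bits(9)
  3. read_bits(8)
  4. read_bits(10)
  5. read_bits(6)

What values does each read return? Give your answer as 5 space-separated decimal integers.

Answer: 1 62 71 887 22

Derivation:
Read 1: bits[0:1] width=1 -> value=1 (bin 1); offset now 1 = byte 0 bit 1; 39 bits remain
Read 2: bits[1:10] width=9 -> value=62 (bin 000111110); offset now 10 = byte 1 bit 2; 30 bits remain
Read 3: bits[10:18] width=8 -> value=71 (bin 01000111); offset now 18 = byte 2 bit 2; 22 bits remain
Read 4: bits[18:28] width=10 -> value=887 (bin 1101110111); offset now 28 = byte 3 bit 4; 12 bits remain
Read 5: bits[28:34] width=6 -> value=22 (bin 010110); offset now 34 = byte 4 bit 2; 6 bits remain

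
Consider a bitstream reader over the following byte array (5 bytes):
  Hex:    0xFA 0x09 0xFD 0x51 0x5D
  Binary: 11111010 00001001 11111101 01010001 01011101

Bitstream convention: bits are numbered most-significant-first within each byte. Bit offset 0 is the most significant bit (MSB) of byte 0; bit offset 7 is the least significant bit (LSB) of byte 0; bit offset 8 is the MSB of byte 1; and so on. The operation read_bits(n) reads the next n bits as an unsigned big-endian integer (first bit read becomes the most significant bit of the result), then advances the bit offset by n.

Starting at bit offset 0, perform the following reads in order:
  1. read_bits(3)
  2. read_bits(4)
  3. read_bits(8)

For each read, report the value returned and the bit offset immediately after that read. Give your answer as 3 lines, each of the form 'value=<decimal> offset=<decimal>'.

Answer: value=7 offset=3
value=13 offset=7
value=4 offset=15

Derivation:
Read 1: bits[0:3] width=3 -> value=7 (bin 111); offset now 3 = byte 0 bit 3; 37 bits remain
Read 2: bits[3:7] width=4 -> value=13 (bin 1101); offset now 7 = byte 0 bit 7; 33 bits remain
Read 3: bits[7:15] width=8 -> value=4 (bin 00000100); offset now 15 = byte 1 bit 7; 25 bits remain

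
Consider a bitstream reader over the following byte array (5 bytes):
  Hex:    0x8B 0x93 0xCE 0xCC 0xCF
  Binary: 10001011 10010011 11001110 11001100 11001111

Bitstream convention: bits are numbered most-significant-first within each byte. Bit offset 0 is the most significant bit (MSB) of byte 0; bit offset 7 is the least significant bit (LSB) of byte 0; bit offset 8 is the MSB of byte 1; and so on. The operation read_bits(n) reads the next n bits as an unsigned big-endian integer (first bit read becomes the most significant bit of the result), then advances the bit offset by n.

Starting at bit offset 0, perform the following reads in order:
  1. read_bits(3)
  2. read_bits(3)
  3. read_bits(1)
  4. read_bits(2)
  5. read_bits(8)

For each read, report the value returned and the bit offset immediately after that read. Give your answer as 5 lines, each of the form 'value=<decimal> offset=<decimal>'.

Answer: value=4 offset=3
value=2 offset=6
value=1 offset=7
value=3 offset=9
value=39 offset=17

Derivation:
Read 1: bits[0:3] width=3 -> value=4 (bin 100); offset now 3 = byte 0 bit 3; 37 bits remain
Read 2: bits[3:6] width=3 -> value=2 (bin 010); offset now 6 = byte 0 bit 6; 34 bits remain
Read 3: bits[6:7] width=1 -> value=1 (bin 1); offset now 7 = byte 0 bit 7; 33 bits remain
Read 4: bits[7:9] width=2 -> value=3 (bin 11); offset now 9 = byte 1 bit 1; 31 bits remain
Read 5: bits[9:17] width=8 -> value=39 (bin 00100111); offset now 17 = byte 2 bit 1; 23 bits remain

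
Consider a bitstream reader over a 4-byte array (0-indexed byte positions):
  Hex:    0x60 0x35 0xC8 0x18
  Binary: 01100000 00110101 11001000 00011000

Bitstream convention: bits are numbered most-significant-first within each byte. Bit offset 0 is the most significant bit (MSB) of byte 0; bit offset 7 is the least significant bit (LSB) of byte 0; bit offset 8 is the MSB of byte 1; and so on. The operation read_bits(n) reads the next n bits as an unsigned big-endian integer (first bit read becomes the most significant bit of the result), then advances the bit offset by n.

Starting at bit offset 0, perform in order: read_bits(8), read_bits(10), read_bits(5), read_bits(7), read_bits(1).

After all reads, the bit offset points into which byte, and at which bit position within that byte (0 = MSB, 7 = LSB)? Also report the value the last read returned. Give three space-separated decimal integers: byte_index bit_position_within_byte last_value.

Answer: 3 7 0

Derivation:
Read 1: bits[0:8] width=8 -> value=96 (bin 01100000); offset now 8 = byte 1 bit 0; 24 bits remain
Read 2: bits[8:18] width=10 -> value=215 (bin 0011010111); offset now 18 = byte 2 bit 2; 14 bits remain
Read 3: bits[18:23] width=5 -> value=4 (bin 00100); offset now 23 = byte 2 bit 7; 9 bits remain
Read 4: bits[23:30] width=7 -> value=6 (bin 0000110); offset now 30 = byte 3 bit 6; 2 bits remain
Read 5: bits[30:31] width=1 -> value=0 (bin 0); offset now 31 = byte 3 bit 7; 1 bits remain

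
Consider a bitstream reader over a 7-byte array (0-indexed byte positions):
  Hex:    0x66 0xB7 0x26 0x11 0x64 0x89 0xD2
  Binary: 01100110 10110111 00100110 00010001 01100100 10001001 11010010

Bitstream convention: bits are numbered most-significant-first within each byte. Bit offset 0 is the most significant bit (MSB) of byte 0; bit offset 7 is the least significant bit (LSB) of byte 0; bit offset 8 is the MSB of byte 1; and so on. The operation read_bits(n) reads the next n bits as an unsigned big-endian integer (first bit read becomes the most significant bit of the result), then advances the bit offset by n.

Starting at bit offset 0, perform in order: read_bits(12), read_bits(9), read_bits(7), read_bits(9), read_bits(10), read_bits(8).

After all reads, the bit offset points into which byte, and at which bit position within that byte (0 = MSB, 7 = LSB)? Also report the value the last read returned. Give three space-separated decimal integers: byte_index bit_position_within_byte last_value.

Read 1: bits[0:12] width=12 -> value=1643 (bin 011001101011); offset now 12 = byte 1 bit 4; 44 bits remain
Read 2: bits[12:21] width=9 -> value=228 (bin 011100100); offset now 21 = byte 2 bit 5; 35 bits remain
Read 3: bits[21:28] width=7 -> value=97 (bin 1100001); offset now 28 = byte 3 bit 4; 28 bits remain
Read 4: bits[28:37] width=9 -> value=44 (bin 000101100); offset now 37 = byte 4 bit 5; 19 bits remain
Read 5: bits[37:47] width=10 -> value=580 (bin 1001000100); offset now 47 = byte 5 bit 7; 9 bits remain
Read 6: bits[47:55] width=8 -> value=233 (bin 11101001); offset now 55 = byte 6 bit 7; 1 bits remain

Answer: 6 7 233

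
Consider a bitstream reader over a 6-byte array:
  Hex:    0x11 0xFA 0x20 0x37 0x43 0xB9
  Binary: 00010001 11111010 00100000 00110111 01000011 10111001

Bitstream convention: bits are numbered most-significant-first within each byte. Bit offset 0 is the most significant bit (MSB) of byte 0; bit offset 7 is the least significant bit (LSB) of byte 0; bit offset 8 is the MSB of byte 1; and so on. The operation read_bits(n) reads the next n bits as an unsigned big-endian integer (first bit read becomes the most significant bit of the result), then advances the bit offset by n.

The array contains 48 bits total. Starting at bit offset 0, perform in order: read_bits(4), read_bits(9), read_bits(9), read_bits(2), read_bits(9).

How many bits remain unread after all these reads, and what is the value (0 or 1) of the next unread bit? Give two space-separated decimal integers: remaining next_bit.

Read 1: bits[0:4] width=4 -> value=1 (bin 0001); offset now 4 = byte 0 bit 4; 44 bits remain
Read 2: bits[4:13] width=9 -> value=63 (bin 000111111); offset now 13 = byte 1 bit 5; 35 bits remain
Read 3: bits[13:22] width=9 -> value=136 (bin 010001000); offset now 22 = byte 2 bit 6; 26 bits remain
Read 4: bits[22:24] width=2 -> value=0 (bin 00); offset now 24 = byte 3 bit 0; 24 bits remain
Read 5: bits[24:33] width=9 -> value=110 (bin 001101110); offset now 33 = byte 4 bit 1; 15 bits remain

Answer: 15 1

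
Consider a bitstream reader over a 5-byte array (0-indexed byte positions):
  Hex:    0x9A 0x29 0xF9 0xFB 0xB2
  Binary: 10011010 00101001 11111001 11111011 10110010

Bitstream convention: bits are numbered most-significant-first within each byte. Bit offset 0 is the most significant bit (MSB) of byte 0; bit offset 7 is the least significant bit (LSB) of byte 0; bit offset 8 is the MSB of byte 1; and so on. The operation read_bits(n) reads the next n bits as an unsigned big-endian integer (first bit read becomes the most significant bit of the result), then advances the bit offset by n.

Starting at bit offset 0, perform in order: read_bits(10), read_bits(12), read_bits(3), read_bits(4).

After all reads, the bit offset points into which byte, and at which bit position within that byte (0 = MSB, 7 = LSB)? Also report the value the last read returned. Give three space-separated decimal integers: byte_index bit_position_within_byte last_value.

Answer: 3 5 15

Derivation:
Read 1: bits[0:10] width=10 -> value=616 (bin 1001101000); offset now 10 = byte 1 bit 2; 30 bits remain
Read 2: bits[10:22] width=12 -> value=2686 (bin 101001111110); offset now 22 = byte 2 bit 6; 18 bits remain
Read 3: bits[22:25] width=3 -> value=3 (bin 011); offset now 25 = byte 3 bit 1; 15 bits remain
Read 4: bits[25:29] width=4 -> value=15 (bin 1111); offset now 29 = byte 3 bit 5; 11 bits remain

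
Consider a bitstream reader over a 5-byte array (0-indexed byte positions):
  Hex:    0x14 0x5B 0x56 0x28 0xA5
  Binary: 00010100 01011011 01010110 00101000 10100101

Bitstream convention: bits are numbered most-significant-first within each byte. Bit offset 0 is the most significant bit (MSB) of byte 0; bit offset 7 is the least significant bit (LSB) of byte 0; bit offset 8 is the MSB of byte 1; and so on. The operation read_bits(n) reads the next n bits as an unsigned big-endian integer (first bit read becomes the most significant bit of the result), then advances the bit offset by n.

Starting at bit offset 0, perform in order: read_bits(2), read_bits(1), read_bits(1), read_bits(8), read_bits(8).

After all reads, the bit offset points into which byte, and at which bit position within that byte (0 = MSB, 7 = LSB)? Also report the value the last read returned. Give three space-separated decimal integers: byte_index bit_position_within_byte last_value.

Read 1: bits[0:2] width=2 -> value=0 (bin 00); offset now 2 = byte 0 bit 2; 38 bits remain
Read 2: bits[2:3] width=1 -> value=0 (bin 0); offset now 3 = byte 0 bit 3; 37 bits remain
Read 3: bits[3:4] width=1 -> value=1 (bin 1); offset now 4 = byte 0 bit 4; 36 bits remain
Read 4: bits[4:12] width=8 -> value=69 (bin 01000101); offset now 12 = byte 1 bit 4; 28 bits remain
Read 5: bits[12:20] width=8 -> value=181 (bin 10110101); offset now 20 = byte 2 bit 4; 20 bits remain

Answer: 2 4 181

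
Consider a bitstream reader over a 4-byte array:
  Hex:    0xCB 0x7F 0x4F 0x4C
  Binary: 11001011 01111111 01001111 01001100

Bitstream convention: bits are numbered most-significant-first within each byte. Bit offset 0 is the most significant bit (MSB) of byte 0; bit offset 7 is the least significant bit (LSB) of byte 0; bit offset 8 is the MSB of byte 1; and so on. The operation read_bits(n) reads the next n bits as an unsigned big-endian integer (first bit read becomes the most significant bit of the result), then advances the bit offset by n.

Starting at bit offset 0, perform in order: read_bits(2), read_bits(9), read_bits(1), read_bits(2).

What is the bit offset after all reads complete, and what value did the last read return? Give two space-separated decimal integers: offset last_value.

Read 1: bits[0:2] width=2 -> value=3 (bin 11); offset now 2 = byte 0 bit 2; 30 bits remain
Read 2: bits[2:11] width=9 -> value=91 (bin 001011011); offset now 11 = byte 1 bit 3; 21 bits remain
Read 3: bits[11:12] width=1 -> value=1 (bin 1); offset now 12 = byte 1 bit 4; 20 bits remain
Read 4: bits[12:14] width=2 -> value=3 (bin 11); offset now 14 = byte 1 bit 6; 18 bits remain

Answer: 14 3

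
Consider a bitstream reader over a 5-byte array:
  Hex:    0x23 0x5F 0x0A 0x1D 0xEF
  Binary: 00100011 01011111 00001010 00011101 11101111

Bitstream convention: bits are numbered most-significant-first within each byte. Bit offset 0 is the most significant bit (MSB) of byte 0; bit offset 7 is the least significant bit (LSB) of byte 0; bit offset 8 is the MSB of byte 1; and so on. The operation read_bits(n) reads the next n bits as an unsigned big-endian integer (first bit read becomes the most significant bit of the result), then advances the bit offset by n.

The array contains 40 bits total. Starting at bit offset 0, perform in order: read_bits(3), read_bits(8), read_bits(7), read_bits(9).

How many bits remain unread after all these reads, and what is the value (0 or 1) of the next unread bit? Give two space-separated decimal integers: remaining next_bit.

Read 1: bits[0:3] width=3 -> value=1 (bin 001); offset now 3 = byte 0 bit 3; 37 bits remain
Read 2: bits[3:11] width=8 -> value=26 (bin 00011010); offset now 11 = byte 1 bit 3; 29 bits remain
Read 3: bits[11:18] width=7 -> value=124 (bin 1111100); offset now 18 = byte 2 bit 2; 22 bits remain
Read 4: bits[18:27] width=9 -> value=80 (bin 001010000); offset now 27 = byte 3 bit 3; 13 bits remain

Answer: 13 1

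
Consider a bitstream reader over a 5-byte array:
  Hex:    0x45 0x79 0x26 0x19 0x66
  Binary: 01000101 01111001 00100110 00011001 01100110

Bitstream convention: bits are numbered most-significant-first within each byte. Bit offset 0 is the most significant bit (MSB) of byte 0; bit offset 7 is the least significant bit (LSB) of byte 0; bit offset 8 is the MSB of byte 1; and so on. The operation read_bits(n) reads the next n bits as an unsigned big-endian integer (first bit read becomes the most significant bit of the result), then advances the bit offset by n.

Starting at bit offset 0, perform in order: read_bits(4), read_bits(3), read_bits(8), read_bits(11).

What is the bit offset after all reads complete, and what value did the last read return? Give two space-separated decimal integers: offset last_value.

Read 1: bits[0:4] width=4 -> value=4 (bin 0100); offset now 4 = byte 0 bit 4; 36 bits remain
Read 2: bits[4:7] width=3 -> value=2 (bin 010); offset now 7 = byte 0 bit 7; 33 bits remain
Read 3: bits[7:15] width=8 -> value=188 (bin 10111100); offset now 15 = byte 1 bit 7; 25 bits remain
Read 4: bits[15:26] width=11 -> value=1176 (bin 10010011000); offset now 26 = byte 3 bit 2; 14 bits remain

Answer: 26 1176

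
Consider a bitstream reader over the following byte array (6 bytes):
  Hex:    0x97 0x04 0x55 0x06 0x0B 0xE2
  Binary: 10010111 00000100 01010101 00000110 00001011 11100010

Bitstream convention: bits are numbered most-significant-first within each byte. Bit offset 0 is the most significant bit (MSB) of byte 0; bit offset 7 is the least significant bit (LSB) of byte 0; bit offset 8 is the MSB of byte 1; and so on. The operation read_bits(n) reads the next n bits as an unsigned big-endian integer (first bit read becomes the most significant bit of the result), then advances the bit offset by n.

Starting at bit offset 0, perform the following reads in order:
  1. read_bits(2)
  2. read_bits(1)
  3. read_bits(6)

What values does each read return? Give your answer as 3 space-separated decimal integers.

Answer: 2 0 46

Derivation:
Read 1: bits[0:2] width=2 -> value=2 (bin 10); offset now 2 = byte 0 bit 2; 46 bits remain
Read 2: bits[2:3] width=1 -> value=0 (bin 0); offset now 3 = byte 0 bit 3; 45 bits remain
Read 3: bits[3:9] width=6 -> value=46 (bin 101110); offset now 9 = byte 1 bit 1; 39 bits remain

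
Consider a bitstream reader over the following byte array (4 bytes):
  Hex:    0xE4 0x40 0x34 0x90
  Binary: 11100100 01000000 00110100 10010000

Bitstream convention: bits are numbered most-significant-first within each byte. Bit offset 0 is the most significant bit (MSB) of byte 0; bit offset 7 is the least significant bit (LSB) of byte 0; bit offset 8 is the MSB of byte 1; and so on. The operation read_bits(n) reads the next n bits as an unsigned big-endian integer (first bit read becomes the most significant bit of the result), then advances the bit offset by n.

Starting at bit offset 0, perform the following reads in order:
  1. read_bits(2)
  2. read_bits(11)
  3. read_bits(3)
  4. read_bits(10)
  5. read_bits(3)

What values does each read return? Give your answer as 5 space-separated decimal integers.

Answer: 3 1160 0 210 2

Derivation:
Read 1: bits[0:2] width=2 -> value=3 (bin 11); offset now 2 = byte 0 bit 2; 30 bits remain
Read 2: bits[2:13] width=11 -> value=1160 (bin 10010001000); offset now 13 = byte 1 bit 5; 19 bits remain
Read 3: bits[13:16] width=3 -> value=0 (bin 000); offset now 16 = byte 2 bit 0; 16 bits remain
Read 4: bits[16:26] width=10 -> value=210 (bin 0011010010); offset now 26 = byte 3 bit 2; 6 bits remain
Read 5: bits[26:29] width=3 -> value=2 (bin 010); offset now 29 = byte 3 bit 5; 3 bits remain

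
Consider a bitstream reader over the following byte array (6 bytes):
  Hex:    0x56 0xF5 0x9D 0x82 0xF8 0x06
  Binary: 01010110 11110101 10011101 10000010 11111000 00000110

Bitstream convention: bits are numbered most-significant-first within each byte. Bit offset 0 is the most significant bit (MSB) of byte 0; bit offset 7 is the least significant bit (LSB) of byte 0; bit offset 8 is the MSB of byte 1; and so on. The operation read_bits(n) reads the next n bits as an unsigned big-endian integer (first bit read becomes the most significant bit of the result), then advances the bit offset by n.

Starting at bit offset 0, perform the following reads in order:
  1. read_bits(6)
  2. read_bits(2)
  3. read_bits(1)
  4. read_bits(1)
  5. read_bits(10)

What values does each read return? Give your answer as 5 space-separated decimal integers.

Answer: 21 2 1 1 857

Derivation:
Read 1: bits[0:6] width=6 -> value=21 (bin 010101); offset now 6 = byte 0 bit 6; 42 bits remain
Read 2: bits[6:8] width=2 -> value=2 (bin 10); offset now 8 = byte 1 bit 0; 40 bits remain
Read 3: bits[8:9] width=1 -> value=1 (bin 1); offset now 9 = byte 1 bit 1; 39 bits remain
Read 4: bits[9:10] width=1 -> value=1 (bin 1); offset now 10 = byte 1 bit 2; 38 bits remain
Read 5: bits[10:20] width=10 -> value=857 (bin 1101011001); offset now 20 = byte 2 bit 4; 28 bits remain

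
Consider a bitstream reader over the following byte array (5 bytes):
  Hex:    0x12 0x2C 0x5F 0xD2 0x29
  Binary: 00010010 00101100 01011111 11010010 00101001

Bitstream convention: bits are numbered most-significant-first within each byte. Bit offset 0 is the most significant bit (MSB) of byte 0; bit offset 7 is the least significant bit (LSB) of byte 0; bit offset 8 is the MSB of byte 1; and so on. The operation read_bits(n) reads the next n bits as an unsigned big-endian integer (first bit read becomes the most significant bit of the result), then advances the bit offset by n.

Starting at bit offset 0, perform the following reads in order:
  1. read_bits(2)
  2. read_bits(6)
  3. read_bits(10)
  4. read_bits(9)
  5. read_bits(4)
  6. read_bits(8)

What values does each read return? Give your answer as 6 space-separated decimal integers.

Answer: 0 18 177 254 9 20

Derivation:
Read 1: bits[0:2] width=2 -> value=0 (bin 00); offset now 2 = byte 0 bit 2; 38 bits remain
Read 2: bits[2:8] width=6 -> value=18 (bin 010010); offset now 8 = byte 1 bit 0; 32 bits remain
Read 3: bits[8:18] width=10 -> value=177 (bin 0010110001); offset now 18 = byte 2 bit 2; 22 bits remain
Read 4: bits[18:27] width=9 -> value=254 (bin 011111110); offset now 27 = byte 3 bit 3; 13 bits remain
Read 5: bits[27:31] width=4 -> value=9 (bin 1001); offset now 31 = byte 3 bit 7; 9 bits remain
Read 6: bits[31:39] width=8 -> value=20 (bin 00010100); offset now 39 = byte 4 bit 7; 1 bits remain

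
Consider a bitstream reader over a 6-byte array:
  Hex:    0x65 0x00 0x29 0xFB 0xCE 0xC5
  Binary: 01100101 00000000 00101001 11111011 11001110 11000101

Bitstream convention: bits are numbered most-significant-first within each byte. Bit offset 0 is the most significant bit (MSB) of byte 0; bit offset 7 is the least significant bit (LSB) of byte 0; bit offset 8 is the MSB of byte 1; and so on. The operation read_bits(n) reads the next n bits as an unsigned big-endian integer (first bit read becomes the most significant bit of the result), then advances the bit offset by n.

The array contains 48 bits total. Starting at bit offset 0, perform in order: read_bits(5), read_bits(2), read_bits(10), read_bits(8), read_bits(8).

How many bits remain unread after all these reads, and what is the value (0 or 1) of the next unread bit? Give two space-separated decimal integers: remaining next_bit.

Answer: 15 1

Derivation:
Read 1: bits[0:5] width=5 -> value=12 (bin 01100); offset now 5 = byte 0 bit 5; 43 bits remain
Read 2: bits[5:7] width=2 -> value=2 (bin 10); offset now 7 = byte 0 bit 7; 41 bits remain
Read 3: bits[7:17] width=10 -> value=512 (bin 1000000000); offset now 17 = byte 2 bit 1; 31 bits remain
Read 4: bits[17:25] width=8 -> value=83 (bin 01010011); offset now 25 = byte 3 bit 1; 23 bits remain
Read 5: bits[25:33] width=8 -> value=247 (bin 11110111); offset now 33 = byte 4 bit 1; 15 bits remain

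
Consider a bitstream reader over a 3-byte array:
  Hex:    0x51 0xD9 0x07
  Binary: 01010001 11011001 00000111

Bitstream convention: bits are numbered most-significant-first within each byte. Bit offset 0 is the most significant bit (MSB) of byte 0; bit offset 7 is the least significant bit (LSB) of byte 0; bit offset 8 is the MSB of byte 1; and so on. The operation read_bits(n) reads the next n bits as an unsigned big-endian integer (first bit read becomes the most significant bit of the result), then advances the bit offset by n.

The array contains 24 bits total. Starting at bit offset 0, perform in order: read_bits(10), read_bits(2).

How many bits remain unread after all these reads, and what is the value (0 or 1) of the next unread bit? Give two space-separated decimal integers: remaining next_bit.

Answer: 12 1

Derivation:
Read 1: bits[0:10] width=10 -> value=327 (bin 0101000111); offset now 10 = byte 1 bit 2; 14 bits remain
Read 2: bits[10:12] width=2 -> value=1 (bin 01); offset now 12 = byte 1 bit 4; 12 bits remain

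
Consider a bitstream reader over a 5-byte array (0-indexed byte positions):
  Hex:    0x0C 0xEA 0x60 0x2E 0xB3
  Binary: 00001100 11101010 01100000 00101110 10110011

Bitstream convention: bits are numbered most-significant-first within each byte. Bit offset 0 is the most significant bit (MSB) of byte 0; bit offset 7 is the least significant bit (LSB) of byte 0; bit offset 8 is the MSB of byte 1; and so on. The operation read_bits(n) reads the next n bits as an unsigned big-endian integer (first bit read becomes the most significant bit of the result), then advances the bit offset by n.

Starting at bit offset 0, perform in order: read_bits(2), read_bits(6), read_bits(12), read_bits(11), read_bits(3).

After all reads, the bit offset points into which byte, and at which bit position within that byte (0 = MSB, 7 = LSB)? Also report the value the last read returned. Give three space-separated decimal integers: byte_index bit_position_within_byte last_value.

Read 1: bits[0:2] width=2 -> value=0 (bin 00); offset now 2 = byte 0 bit 2; 38 bits remain
Read 2: bits[2:8] width=6 -> value=12 (bin 001100); offset now 8 = byte 1 bit 0; 32 bits remain
Read 3: bits[8:20] width=12 -> value=3750 (bin 111010100110); offset now 20 = byte 2 bit 4; 20 bits remain
Read 4: bits[20:31] width=11 -> value=23 (bin 00000010111); offset now 31 = byte 3 bit 7; 9 bits remain
Read 5: bits[31:34] width=3 -> value=2 (bin 010); offset now 34 = byte 4 bit 2; 6 bits remain

Answer: 4 2 2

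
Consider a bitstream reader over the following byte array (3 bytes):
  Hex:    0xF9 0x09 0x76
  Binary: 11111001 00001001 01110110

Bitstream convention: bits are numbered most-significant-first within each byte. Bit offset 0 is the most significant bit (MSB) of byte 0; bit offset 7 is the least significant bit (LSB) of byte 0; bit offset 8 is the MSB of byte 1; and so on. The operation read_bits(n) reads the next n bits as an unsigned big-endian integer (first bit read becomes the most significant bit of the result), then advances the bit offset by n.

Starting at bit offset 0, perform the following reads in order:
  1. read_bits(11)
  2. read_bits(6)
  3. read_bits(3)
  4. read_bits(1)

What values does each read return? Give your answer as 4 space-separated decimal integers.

Read 1: bits[0:11] width=11 -> value=1992 (bin 11111001000); offset now 11 = byte 1 bit 3; 13 bits remain
Read 2: bits[11:17] width=6 -> value=18 (bin 010010); offset now 17 = byte 2 bit 1; 7 bits remain
Read 3: bits[17:20] width=3 -> value=7 (bin 111); offset now 20 = byte 2 bit 4; 4 bits remain
Read 4: bits[20:21] width=1 -> value=0 (bin 0); offset now 21 = byte 2 bit 5; 3 bits remain

Answer: 1992 18 7 0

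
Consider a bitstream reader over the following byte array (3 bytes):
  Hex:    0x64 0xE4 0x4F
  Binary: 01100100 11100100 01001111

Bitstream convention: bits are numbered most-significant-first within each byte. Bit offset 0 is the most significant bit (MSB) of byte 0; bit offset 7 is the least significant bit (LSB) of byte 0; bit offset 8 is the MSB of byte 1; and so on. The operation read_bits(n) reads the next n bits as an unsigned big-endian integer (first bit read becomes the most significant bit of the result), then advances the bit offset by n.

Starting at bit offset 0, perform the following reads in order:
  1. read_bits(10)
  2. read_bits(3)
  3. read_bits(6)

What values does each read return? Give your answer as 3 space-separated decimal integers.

Answer: 403 4 34

Derivation:
Read 1: bits[0:10] width=10 -> value=403 (bin 0110010011); offset now 10 = byte 1 bit 2; 14 bits remain
Read 2: bits[10:13] width=3 -> value=4 (bin 100); offset now 13 = byte 1 bit 5; 11 bits remain
Read 3: bits[13:19] width=6 -> value=34 (bin 100010); offset now 19 = byte 2 bit 3; 5 bits remain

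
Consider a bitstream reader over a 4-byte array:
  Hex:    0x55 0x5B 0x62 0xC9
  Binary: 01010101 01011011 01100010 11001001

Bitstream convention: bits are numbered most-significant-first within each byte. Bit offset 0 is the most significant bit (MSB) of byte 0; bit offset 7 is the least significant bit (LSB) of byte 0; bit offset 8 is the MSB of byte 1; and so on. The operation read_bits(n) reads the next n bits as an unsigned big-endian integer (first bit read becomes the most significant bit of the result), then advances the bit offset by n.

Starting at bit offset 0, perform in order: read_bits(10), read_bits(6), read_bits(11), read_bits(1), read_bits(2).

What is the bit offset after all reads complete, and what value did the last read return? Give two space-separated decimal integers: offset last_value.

Answer: 30 2

Derivation:
Read 1: bits[0:10] width=10 -> value=341 (bin 0101010101); offset now 10 = byte 1 bit 2; 22 bits remain
Read 2: bits[10:16] width=6 -> value=27 (bin 011011); offset now 16 = byte 2 bit 0; 16 bits remain
Read 3: bits[16:27] width=11 -> value=790 (bin 01100010110); offset now 27 = byte 3 bit 3; 5 bits remain
Read 4: bits[27:28] width=1 -> value=0 (bin 0); offset now 28 = byte 3 bit 4; 4 bits remain
Read 5: bits[28:30] width=2 -> value=2 (bin 10); offset now 30 = byte 3 bit 6; 2 bits remain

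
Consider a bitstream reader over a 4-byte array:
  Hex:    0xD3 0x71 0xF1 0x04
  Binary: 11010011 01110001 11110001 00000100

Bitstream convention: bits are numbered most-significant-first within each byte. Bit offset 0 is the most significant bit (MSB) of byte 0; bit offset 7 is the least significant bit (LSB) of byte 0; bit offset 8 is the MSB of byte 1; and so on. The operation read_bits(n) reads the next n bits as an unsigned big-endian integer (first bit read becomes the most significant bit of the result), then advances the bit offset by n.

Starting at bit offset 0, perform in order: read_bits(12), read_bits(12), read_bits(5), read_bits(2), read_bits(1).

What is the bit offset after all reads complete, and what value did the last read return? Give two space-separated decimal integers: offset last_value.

Read 1: bits[0:12] width=12 -> value=3383 (bin 110100110111); offset now 12 = byte 1 bit 4; 20 bits remain
Read 2: bits[12:24] width=12 -> value=497 (bin 000111110001); offset now 24 = byte 3 bit 0; 8 bits remain
Read 3: bits[24:29] width=5 -> value=0 (bin 00000); offset now 29 = byte 3 bit 5; 3 bits remain
Read 4: bits[29:31] width=2 -> value=2 (bin 10); offset now 31 = byte 3 bit 7; 1 bits remain
Read 5: bits[31:32] width=1 -> value=0 (bin 0); offset now 32 = byte 4 bit 0; 0 bits remain

Answer: 32 0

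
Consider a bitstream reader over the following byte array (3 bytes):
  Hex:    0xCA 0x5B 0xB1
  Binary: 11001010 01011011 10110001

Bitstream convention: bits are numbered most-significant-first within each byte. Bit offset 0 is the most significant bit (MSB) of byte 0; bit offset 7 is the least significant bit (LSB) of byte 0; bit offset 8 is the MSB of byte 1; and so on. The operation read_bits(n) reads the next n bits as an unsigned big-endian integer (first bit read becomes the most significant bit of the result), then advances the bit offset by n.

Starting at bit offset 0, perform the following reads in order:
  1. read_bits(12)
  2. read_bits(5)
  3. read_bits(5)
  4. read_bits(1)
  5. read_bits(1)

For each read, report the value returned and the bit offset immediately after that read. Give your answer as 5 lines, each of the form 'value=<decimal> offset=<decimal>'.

Read 1: bits[0:12] width=12 -> value=3237 (bin 110010100101); offset now 12 = byte 1 bit 4; 12 bits remain
Read 2: bits[12:17] width=5 -> value=23 (bin 10111); offset now 17 = byte 2 bit 1; 7 bits remain
Read 3: bits[17:22] width=5 -> value=12 (bin 01100); offset now 22 = byte 2 bit 6; 2 bits remain
Read 4: bits[22:23] width=1 -> value=0 (bin 0); offset now 23 = byte 2 bit 7; 1 bits remain
Read 5: bits[23:24] width=1 -> value=1 (bin 1); offset now 24 = byte 3 bit 0; 0 bits remain

Answer: value=3237 offset=12
value=23 offset=17
value=12 offset=22
value=0 offset=23
value=1 offset=24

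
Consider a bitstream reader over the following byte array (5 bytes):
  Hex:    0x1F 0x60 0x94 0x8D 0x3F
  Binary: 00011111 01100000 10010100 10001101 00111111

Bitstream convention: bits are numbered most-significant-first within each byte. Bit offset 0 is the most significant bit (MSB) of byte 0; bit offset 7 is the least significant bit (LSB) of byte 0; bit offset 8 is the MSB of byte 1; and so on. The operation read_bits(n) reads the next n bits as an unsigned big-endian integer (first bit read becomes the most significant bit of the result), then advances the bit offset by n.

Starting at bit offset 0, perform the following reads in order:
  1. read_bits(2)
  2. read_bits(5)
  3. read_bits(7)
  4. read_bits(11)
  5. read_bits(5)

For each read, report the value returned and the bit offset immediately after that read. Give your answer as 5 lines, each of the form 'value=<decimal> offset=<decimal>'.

Answer: value=0 offset=2
value=15 offset=7
value=88 offset=14
value=297 offset=25
value=3 offset=30

Derivation:
Read 1: bits[0:2] width=2 -> value=0 (bin 00); offset now 2 = byte 0 bit 2; 38 bits remain
Read 2: bits[2:7] width=5 -> value=15 (bin 01111); offset now 7 = byte 0 bit 7; 33 bits remain
Read 3: bits[7:14] width=7 -> value=88 (bin 1011000); offset now 14 = byte 1 bit 6; 26 bits remain
Read 4: bits[14:25] width=11 -> value=297 (bin 00100101001); offset now 25 = byte 3 bit 1; 15 bits remain
Read 5: bits[25:30] width=5 -> value=3 (bin 00011); offset now 30 = byte 3 bit 6; 10 bits remain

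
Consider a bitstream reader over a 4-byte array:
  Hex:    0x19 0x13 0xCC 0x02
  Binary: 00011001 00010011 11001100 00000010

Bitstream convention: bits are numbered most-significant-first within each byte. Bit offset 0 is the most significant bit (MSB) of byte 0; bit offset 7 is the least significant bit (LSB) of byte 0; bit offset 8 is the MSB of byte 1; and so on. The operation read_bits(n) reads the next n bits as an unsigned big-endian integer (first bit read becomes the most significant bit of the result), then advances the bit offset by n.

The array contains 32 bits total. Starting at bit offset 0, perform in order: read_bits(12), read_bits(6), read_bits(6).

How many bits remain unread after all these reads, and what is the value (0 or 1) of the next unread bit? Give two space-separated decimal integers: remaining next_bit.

Answer: 8 0

Derivation:
Read 1: bits[0:12] width=12 -> value=401 (bin 000110010001); offset now 12 = byte 1 bit 4; 20 bits remain
Read 2: bits[12:18] width=6 -> value=15 (bin 001111); offset now 18 = byte 2 bit 2; 14 bits remain
Read 3: bits[18:24] width=6 -> value=12 (bin 001100); offset now 24 = byte 3 bit 0; 8 bits remain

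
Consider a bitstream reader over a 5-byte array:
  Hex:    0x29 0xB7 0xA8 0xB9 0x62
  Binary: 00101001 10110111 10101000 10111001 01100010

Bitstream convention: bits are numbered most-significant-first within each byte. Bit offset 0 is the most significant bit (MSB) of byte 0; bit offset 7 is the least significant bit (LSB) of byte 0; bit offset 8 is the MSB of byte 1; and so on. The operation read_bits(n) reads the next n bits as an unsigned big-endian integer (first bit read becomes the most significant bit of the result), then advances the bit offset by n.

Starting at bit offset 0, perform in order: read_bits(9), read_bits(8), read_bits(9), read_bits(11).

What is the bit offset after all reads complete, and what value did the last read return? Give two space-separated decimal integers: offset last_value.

Read 1: bits[0:9] width=9 -> value=83 (bin 001010011); offset now 9 = byte 1 bit 1; 31 bits remain
Read 2: bits[9:17] width=8 -> value=111 (bin 01101111); offset now 17 = byte 2 bit 1; 23 bits remain
Read 3: bits[17:26] width=9 -> value=162 (bin 010100010); offset now 26 = byte 3 bit 2; 14 bits remain
Read 4: bits[26:37] width=11 -> value=1836 (bin 11100101100); offset now 37 = byte 4 bit 5; 3 bits remain

Answer: 37 1836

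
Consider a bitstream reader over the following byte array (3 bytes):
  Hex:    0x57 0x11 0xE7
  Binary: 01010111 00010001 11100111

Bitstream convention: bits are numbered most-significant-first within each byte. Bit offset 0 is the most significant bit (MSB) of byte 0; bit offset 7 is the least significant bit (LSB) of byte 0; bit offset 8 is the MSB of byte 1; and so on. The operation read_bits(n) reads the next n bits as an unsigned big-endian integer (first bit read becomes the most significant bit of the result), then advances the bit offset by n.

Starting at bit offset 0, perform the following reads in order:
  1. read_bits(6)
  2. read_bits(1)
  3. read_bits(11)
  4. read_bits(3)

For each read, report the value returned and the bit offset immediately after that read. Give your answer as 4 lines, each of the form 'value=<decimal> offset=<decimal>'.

Read 1: bits[0:6] width=6 -> value=21 (bin 010101); offset now 6 = byte 0 bit 6; 18 bits remain
Read 2: bits[6:7] width=1 -> value=1 (bin 1); offset now 7 = byte 0 bit 7; 17 bits remain
Read 3: bits[7:18] width=11 -> value=1095 (bin 10001000111); offset now 18 = byte 2 bit 2; 6 bits remain
Read 4: bits[18:21] width=3 -> value=4 (bin 100); offset now 21 = byte 2 bit 5; 3 bits remain

Answer: value=21 offset=6
value=1 offset=7
value=1095 offset=18
value=4 offset=21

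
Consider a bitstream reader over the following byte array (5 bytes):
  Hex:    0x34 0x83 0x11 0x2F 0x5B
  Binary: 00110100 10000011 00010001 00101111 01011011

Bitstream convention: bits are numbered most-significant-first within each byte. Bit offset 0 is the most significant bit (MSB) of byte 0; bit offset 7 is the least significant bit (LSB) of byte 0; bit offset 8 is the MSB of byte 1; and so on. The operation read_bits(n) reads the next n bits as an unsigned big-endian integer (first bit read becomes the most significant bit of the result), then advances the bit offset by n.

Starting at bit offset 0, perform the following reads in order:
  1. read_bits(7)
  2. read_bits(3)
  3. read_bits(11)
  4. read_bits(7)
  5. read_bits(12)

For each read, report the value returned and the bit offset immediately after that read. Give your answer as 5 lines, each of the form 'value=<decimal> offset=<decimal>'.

Answer: value=26 offset=7
value=2 offset=10
value=98 offset=21
value=18 offset=28
value=3931 offset=40

Derivation:
Read 1: bits[0:7] width=7 -> value=26 (bin 0011010); offset now 7 = byte 0 bit 7; 33 bits remain
Read 2: bits[7:10] width=3 -> value=2 (bin 010); offset now 10 = byte 1 bit 2; 30 bits remain
Read 3: bits[10:21] width=11 -> value=98 (bin 00001100010); offset now 21 = byte 2 bit 5; 19 bits remain
Read 4: bits[21:28] width=7 -> value=18 (bin 0010010); offset now 28 = byte 3 bit 4; 12 bits remain
Read 5: bits[28:40] width=12 -> value=3931 (bin 111101011011); offset now 40 = byte 5 bit 0; 0 bits remain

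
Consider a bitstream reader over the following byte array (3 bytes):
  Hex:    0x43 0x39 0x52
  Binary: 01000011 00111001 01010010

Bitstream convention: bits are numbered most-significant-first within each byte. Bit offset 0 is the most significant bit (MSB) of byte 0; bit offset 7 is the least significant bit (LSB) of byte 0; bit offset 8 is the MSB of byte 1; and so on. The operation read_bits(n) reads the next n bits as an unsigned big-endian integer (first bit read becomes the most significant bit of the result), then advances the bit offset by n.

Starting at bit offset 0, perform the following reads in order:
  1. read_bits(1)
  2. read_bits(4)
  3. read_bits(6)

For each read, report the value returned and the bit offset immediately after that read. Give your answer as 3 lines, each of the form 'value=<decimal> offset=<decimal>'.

Read 1: bits[0:1] width=1 -> value=0 (bin 0); offset now 1 = byte 0 bit 1; 23 bits remain
Read 2: bits[1:5] width=4 -> value=8 (bin 1000); offset now 5 = byte 0 bit 5; 19 bits remain
Read 3: bits[5:11] width=6 -> value=25 (bin 011001); offset now 11 = byte 1 bit 3; 13 bits remain

Answer: value=0 offset=1
value=8 offset=5
value=25 offset=11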